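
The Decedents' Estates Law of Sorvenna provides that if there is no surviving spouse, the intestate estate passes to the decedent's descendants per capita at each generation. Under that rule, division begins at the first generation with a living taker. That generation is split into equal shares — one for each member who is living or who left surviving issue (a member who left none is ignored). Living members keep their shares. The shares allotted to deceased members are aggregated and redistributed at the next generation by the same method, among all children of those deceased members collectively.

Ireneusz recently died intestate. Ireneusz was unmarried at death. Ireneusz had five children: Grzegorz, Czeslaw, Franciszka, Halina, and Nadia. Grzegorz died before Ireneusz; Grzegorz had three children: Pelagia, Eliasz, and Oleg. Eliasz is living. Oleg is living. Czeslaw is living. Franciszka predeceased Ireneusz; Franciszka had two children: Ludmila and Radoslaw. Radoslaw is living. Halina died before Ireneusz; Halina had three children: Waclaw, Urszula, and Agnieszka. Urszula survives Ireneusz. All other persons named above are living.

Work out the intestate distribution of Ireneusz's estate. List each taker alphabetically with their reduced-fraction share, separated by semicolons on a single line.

There is no surviving spouse, so the entire estate passes to Ireneusz's descendants per capita at each generation.
At generation 1 (Grzegorz, Czeslaw, Franciszka, Halina, Nadia) there are 5 shares of (1)/5 = 1/5 each.
Living: Czeslaw and Nadia — each takes 1/5.
Deceased: Grzegorz, Franciszka, and Halina. Their combined 3/5 is pooled and carried to generation 2.
At generation 2 (Pelagia, Eliasz, Oleg, Ludmila, Radoslaw, Waclaw, Urszula, Agnieszka) there are 8 shares of (3/5)/8 = 3/40 each.
Living: Pelagia, Eliasz, Oleg, Ludmila, Radoslaw, Waclaw, Urszula, and Agnieszka — each takes 3/40.

Agnieszka 3/40; Czeslaw 1/5; Eliasz 3/40; Ludmila 3/40; Nadia 1/5; Oleg 3/40; Pelagia 3/40; Radoslaw 3/40; Urszula 3/40; Waclaw 3/40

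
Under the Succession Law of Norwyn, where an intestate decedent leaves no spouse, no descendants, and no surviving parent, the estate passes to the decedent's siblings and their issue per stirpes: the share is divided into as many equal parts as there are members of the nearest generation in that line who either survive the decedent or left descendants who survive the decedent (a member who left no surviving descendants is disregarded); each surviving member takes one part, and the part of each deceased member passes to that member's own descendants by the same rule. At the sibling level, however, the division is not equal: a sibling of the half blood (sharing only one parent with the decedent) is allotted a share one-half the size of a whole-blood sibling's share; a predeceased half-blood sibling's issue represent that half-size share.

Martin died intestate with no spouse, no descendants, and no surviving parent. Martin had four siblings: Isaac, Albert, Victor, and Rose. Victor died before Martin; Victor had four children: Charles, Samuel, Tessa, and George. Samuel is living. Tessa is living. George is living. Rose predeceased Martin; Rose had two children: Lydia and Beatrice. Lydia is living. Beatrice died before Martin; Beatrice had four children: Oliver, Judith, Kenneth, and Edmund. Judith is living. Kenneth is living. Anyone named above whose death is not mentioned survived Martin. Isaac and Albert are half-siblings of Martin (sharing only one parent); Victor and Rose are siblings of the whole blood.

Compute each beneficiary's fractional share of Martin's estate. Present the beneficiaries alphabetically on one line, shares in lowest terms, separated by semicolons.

No spouse, descendants, or parent survives, so the estate passes to Martin's siblings per stirpes.
Half-blood siblings count for one-half the weight of whole-blood siblings at the initial division.
Dividing 1 in proportion to weights (total weight 3): Isaac (weight 1/2) → 1/6; Albert (weight 1/2) → 1/6; Victor (weight 1) → 1/3; Rose (weight 1) → 1/3.
Isaac is living and takes 1/6.
Albert is living and takes 1/6.
Victor predeceased; the 1/3 allotted to Victor's branch passes to Victor's issue by representation.
The 1/3 is divided into 4 equal shares of 1/12 among Charles, Samuel, Tessa, George.
Charles is living and takes 1/12.
Samuel is living and takes 1/12.
Tessa is living and takes 1/12.
George is living and takes 1/12.
Rose predeceased; the 1/3 allotted to Rose's branch passes to Rose's issue by representation.
The 1/3 is divided into 2 equal shares of 1/6 among Lydia, Beatrice.
Lydia is living and takes 1/6.
Beatrice predeceased; the 1/6 allotted to Beatrice's branch passes to Beatrice's issue by representation.
The 1/6 is divided into 4 equal shares of 1/24 among Oliver, Judith, Kenneth, Edmund.
Oliver is living and takes 1/24.
Judith is living and takes 1/24.
Kenneth is living and takes 1/24.
Edmund is living and takes 1/24.

Albert 1/6; Charles 1/12; Edmund 1/24; George 1/12; Isaac 1/6; Judith 1/24; Kenneth 1/24; Lydia 1/6; Oliver 1/24; Samuel 1/12; Tessa 1/12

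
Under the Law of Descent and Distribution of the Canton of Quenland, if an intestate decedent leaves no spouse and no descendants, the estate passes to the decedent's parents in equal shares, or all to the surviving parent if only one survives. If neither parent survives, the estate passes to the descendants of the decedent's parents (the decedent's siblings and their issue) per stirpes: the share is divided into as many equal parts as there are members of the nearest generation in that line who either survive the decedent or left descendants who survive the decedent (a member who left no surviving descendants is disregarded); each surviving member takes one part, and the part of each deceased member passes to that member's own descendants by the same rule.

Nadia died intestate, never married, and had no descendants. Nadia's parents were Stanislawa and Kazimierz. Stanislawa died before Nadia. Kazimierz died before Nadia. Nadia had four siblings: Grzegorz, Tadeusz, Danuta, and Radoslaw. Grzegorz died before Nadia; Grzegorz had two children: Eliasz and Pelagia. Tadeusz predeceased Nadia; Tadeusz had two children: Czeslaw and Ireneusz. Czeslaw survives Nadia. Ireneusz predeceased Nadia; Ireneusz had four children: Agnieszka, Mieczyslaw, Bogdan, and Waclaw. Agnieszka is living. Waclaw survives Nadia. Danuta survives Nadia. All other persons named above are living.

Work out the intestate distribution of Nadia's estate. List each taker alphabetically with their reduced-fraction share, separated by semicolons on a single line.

Agnieszka 1/32; Bogdan 1/32; Czeslaw 1/8; Danuta 1/4; Eliasz 1/8; Mieczyslaw 1/32; Pelagia 1/8; Radoslaw 1/4; Waclaw 1/32

Neither parent survives and there are no descendants, so the estate passes to Nadia's siblings and their issue per stirpes.
The estate is divided into 4 equal shares of 1/4 among Grzegorz, Tadeusz, Danuta, Radoslaw.
Grzegorz predeceased; the 1/4 allotted to Grzegorz's branch passes to Grzegorz's issue by representation.
The 1/4 is divided into 2 equal shares of 1/8 among Eliasz, Pelagia.
Eliasz is living and takes 1/8.
Pelagia is living and takes 1/8.
Tadeusz predeceased; the 1/4 allotted to Tadeusz's branch passes to Tadeusz's issue by representation.
The 1/4 is divided into 2 equal shares of 1/8 among Czeslaw, Ireneusz.
Czeslaw is living and takes 1/8.
Ireneusz predeceased; the 1/8 allotted to Ireneusz's branch passes to Ireneusz's issue by representation.
The 1/8 is divided into 4 equal shares of 1/32 among Agnieszka, Mieczyslaw, Bogdan, Waclaw.
Agnieszka is living and takes 1/32.
Mieczyslaw is living and takes 1/32.
Bogdan is living and takes 1/32.
Waclaw is living and takes 1/32.
Danuta is living and takes 1/4.
Radoslaw is living and takes 1/4.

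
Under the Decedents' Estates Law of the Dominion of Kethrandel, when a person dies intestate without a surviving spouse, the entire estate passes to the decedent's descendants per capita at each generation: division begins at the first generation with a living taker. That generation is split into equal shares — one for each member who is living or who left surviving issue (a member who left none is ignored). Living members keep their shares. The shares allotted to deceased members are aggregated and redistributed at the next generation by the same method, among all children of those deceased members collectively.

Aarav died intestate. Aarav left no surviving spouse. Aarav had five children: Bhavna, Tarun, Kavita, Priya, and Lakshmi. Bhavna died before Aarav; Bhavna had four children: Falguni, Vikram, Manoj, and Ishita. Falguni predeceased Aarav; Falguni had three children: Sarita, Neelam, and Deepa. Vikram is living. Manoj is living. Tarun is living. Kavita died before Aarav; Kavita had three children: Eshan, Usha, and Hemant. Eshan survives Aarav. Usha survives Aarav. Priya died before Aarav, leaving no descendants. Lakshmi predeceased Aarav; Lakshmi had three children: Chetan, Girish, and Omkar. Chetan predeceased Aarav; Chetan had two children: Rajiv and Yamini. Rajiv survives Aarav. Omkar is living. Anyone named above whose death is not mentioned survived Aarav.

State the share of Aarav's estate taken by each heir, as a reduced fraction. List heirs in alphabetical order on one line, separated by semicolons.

Deepa 3/100; Eshan 3/40; Girish 3/40; Hemant 3/40; Ishita 3/40; Manoj 3/40; Neelam 3/100; Omkar 3/40; Rajiv 3/100; Sarita 3/100; Tarun 1/4; Usha 3/40; Vikram 3/40; Yamini 3/100

There is no surviving spouse, so the entire estate passes to Aarav's descendants per capita at each generation.
At generation 1 (Bhavna, Tarun, Kavita, Lakshmi) there are 4 shares of (1)/4 = 1/4 each.
Living: Tarun — each takes 1/4.
Deceased: Bhavna, Kavita, and Lakshmi. Their combined 3/4 is pooled and carried to generation 2.
At generation 2 (Falguni, Vikram, Manoj, Ishita, Eshan, Usha, Hemant, Chetan, Girish, Omkar) there are 10 shares of (3/4)/10 = 3/40 each.
Living: Vikram, Manoj, Ishita, Eshan, Usha, Hemant, Girish, and Omkar — each takes 3/40.
Deceased: Falguni and Chetan. Their combined 3/20 is pooled and carried to generation 3.
At generation 3 (Sarita, Neelam, Deepa, Rajiv, Yamini) there are 5 shares of (3/20)/5 = 3/100 each.
Living: Sarita, Neelam, Deepa, Rajiv, and Yamini — each takes 3/100.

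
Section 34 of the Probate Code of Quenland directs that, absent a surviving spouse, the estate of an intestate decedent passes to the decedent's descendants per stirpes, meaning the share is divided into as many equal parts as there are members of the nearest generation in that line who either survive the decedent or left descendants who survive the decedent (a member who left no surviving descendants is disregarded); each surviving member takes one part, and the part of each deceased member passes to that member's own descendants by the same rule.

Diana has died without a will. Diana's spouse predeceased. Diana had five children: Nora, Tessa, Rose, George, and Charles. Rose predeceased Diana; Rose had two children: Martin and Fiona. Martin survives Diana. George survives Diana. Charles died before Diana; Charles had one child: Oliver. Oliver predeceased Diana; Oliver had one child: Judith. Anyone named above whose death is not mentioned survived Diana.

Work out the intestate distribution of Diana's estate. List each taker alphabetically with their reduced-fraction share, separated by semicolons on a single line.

Fiona 1/10; George 1/5; Judith 1/5; Martin 1/10; Nora 1/5; Tessa 1/5

There is no surviving spouse, so the entire estate passes to Diana's descendants per stirpes.
The estate is divided into 5 equal shares of 1/5 among Nora, Tessa, Rose, George, Charles.
Nora is living and takes 1/5.
Tessa is living and takes 1/5.
Rose predeceased; the 1/5 allotted to Rose's branch passes to Rose's issue by representation.
The 1/5 is divided into 2 equal shares of 1/10 among Martin, Fiona.
Martin is living and takes 1/10.
Fiona is living and takes 1/10.
George is living and takes 1/5.
Charles predeceased; the 1/5 allotted to Charles's branch passes to Charles's issue by representation.
Oliver's line is the sole branch at this level, so the full 1/5 passes to Oliver's issue by representation.
Judith is the sole taker at this level and receives the full 1/5.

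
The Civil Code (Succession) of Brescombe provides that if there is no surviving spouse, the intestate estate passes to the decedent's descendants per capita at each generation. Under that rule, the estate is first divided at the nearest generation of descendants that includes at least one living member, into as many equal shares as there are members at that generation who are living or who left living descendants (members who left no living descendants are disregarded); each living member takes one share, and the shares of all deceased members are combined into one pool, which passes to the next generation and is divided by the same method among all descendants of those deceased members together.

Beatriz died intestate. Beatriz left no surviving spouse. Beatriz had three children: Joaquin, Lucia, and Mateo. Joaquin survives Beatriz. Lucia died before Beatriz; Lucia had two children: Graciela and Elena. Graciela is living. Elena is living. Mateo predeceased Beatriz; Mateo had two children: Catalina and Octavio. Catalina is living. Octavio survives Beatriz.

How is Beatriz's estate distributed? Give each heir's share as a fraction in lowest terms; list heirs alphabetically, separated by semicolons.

Catalina 1/6; Elena 1/6; Graciela 1/6; Joaquin 1/3; Octavio 1/6

There is no surviving spouse, so the entire estate passes to Beatriz's descendants per capita at each generation.
At generation 1 (Joaquin, Lucia, Mateo) there are 3 shares of (1)/3 = 1/3 each.
Living: Joaquin — each takes 1/3.
Deceased: Lucia and Mateo. Their combined 2/3 is pooled and carried to generation 2.
At generation 2 (Graciela, Elena, Catalina, Octavio) there are 4 shares of (2/3)/4 = 1/6 each.
Living: Graciela, Elena, Catalina, and Octavio — each takes 1/6.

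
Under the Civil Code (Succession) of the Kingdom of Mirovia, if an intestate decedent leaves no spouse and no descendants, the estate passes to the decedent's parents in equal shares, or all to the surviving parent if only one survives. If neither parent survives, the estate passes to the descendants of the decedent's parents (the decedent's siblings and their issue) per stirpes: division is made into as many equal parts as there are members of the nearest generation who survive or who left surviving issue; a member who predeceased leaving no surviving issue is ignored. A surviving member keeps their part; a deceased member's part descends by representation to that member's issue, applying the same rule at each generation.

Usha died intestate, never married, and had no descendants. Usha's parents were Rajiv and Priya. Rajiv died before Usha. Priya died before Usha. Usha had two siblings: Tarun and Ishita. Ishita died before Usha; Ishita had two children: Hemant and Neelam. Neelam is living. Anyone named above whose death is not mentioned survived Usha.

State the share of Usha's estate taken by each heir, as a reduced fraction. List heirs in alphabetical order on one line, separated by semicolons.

Neither parent survives and there are no descendants, so the estate passes to Usha's siblings and their issue per stirpes.
The estate is divided into 2 equal shares of 1/2 among Tarun, Ishita.
Tarun is living and takes 1/2.
Ishita predeceased; the 1/2 allotted to Ishita's branch passes to Ishita's issue by representation.
The 1/2 is divided into 2 equal shares of 1/4 among Hemant, Neelam.
Hemant is living and takes 1/4.
Neelam is living and takes 1/4.

Hemant 1/4; Neelam 1/4; Tarun 1/2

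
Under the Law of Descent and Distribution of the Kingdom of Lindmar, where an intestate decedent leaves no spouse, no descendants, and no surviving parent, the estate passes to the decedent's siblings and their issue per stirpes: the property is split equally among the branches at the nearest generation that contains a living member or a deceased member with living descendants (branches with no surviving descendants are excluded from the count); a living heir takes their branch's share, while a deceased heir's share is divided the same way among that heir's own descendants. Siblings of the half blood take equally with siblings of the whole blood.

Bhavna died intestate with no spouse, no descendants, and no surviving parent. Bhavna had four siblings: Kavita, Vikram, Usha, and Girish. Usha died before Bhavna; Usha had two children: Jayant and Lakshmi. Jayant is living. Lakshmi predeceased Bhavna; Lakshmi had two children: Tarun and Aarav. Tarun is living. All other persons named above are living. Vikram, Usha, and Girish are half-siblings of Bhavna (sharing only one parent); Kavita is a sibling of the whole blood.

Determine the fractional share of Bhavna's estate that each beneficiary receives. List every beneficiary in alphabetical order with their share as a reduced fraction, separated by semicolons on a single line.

No spouse, descendants, or parent survives, so the estate passes to Bhavna's siblings per stirpes.
Half-blood and whole-blood siblings take equally under the stated rule.
The estate is divided into 4 equal shares of 1/4 among Kavita, Vikram, Usha, Girish.
Kavita is living and takes 1/4.
Vikram is living and takes 1/4.
Usha predeceased; the 1/4 allotted to Usha's branch passes to Usha's issue by representation.
The 1/4 is divided into 2 equal shares of 1/8 among Jayant, Lakshmi.
Jayant is living and takes 1/8.
Lakshmi predeceased; the 1/8 allotted to Lakshmi's branch passes to Lakshmi's issue by representation.
The 1/8 is divided into 2 equal shares of 1/16 among Tarun, Aarav.
Tarun is living and takes 1/16.
Aarav is living and takes 1/16.
Girish is living and takes 1/4.

Aarav 1/16; Girish 1/4; Jayant 1/8; Kavita 1/4; Tarun 1/16; Vikram 1/4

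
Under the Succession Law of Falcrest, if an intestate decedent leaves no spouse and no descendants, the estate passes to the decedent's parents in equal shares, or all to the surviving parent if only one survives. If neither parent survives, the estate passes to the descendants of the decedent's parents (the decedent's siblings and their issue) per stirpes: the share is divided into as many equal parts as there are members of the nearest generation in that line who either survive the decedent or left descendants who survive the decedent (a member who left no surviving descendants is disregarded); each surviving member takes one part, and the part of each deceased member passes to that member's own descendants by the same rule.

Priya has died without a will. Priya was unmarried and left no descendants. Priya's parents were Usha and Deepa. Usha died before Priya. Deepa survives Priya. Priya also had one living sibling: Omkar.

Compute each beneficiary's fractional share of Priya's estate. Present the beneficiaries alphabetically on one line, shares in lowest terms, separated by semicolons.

Deepa 1

Only one parent, Deepa, survives, so Deepa takes the entire estate. The siblings take nothing because a surviving parent has priority.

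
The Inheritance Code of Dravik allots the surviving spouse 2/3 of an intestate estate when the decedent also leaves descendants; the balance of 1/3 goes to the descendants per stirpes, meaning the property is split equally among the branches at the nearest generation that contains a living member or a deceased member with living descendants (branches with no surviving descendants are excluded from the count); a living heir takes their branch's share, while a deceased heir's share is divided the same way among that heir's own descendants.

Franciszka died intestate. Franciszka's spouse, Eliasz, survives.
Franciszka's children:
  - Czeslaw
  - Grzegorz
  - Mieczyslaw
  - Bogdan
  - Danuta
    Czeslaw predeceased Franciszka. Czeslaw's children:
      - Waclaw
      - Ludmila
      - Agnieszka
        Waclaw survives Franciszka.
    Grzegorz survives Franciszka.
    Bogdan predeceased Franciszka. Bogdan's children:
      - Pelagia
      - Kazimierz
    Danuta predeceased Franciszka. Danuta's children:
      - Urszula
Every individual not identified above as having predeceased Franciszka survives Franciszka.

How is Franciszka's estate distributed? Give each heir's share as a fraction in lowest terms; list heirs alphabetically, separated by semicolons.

Agnieszka 1/45; Eliasz 2/3; Grzegorz 1/15; Kazimierz 1/30; Ludmila 1/45; Mieczyslaw 1/15; Pelagia 1/30; Urszula 1/15; Waclaw 1/45

Eliasz, as surviving spouse, takes 2/3.
The remaining 1/3 passes to Franciszka's descendants per stirpes.
The 1/3 is divided into 5 equal shares of 1/15 among Czeslaw, Grzegorz, Mieczyslaw, Bogdan, Danuta.
Czeslaw predeceased; the 1/15 allotted to Czeslaw's branch passes to Czeslaw's issue by representation.
The 1/15 is divided into 3 equal shares of 1/45 among Waclaw, Ludmila, Agnieszka.
Waclaw is living and takes 1/45.
Ludmila is living and takes 1/45.
Agnieszka is living and takes 1/45.
Grzegorz is living and takes 1/15.
Mieczyslaw is living and takes 1/15.
Bogdan predeceased; the 1/15 allotted to Bogdan's branch passes to Bogdan's issue by representation.
The 1/15 is divided into 2 equal shares of 1/30 among Pelagia, Kazimierz.
Pelagia is living and takes 1/30.
Kazimierz is living and takes 1/30.
Danuta predeceased; the 1/15 allotted to Danuta's branch passes to Danuta's issue by representation.
Urszula is the sole taker at this level and receives the full 1/15.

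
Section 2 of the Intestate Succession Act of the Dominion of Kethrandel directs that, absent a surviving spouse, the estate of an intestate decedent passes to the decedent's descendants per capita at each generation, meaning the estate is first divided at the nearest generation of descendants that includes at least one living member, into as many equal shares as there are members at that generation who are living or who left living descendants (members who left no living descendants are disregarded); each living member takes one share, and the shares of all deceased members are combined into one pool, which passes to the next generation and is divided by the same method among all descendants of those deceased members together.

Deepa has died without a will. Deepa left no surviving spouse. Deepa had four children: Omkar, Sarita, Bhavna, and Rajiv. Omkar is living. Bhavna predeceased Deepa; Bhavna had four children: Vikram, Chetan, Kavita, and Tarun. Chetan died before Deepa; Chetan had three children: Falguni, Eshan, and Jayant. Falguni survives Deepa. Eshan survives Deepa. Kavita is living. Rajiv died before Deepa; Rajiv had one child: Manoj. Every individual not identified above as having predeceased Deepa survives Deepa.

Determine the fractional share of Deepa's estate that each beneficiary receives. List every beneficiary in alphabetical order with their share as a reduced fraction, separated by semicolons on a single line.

Eshan 1/30; Falguni 1/30; Jayant 1/30; Kavita 1/10; Manoj 1/10; Omkar 1/4; Sarita 1/4; Tarun 1/10; Vikram 1/10

There is no surviving spouse, so the entire estate passes to Deepa's descendants per capita at each generation.
At generation 1 (Omkar, Sarita, Bhavna, Rajiv) there are 4 shares of (1)/4 = 1/4 each.
Living: Omkar and Sarita — each takes 1/4.
Deceased: Bhavna and Rajiv. Their combined 1/2 is pooled and carried to generation 2.
At generation 2 (Vikram, Chetan, Kavita, Tarun, Manoj) there are 5 shares of (1/2)/5 = 1/10 each.
Living: Vikram, Kavita, Tarun, and Manoj — each takes 1/10.
Deceased: Chetan. That 1/10 share is carried to generation 3.
At generation 3 (Falguni, Eshan, Jayant) there are 3 shares of (1/10)/3 = 1/30 each.
Living: Falguni, Eshan, and Jayant — each takes 1/30.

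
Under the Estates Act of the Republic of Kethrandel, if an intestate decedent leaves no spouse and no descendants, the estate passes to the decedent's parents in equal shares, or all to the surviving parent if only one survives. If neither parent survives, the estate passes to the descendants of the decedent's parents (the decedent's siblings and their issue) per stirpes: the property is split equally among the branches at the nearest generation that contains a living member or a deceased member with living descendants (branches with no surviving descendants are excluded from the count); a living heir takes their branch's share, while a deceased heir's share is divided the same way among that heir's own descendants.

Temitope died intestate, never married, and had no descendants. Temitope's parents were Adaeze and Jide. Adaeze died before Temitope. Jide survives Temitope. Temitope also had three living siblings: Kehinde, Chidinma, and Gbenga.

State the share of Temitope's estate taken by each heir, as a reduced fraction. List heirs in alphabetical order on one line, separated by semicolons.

Only one parent, Jide, survives, so Jide takes the entire estate. The siblings take nothing because a surviving parent has priority.

Jide 1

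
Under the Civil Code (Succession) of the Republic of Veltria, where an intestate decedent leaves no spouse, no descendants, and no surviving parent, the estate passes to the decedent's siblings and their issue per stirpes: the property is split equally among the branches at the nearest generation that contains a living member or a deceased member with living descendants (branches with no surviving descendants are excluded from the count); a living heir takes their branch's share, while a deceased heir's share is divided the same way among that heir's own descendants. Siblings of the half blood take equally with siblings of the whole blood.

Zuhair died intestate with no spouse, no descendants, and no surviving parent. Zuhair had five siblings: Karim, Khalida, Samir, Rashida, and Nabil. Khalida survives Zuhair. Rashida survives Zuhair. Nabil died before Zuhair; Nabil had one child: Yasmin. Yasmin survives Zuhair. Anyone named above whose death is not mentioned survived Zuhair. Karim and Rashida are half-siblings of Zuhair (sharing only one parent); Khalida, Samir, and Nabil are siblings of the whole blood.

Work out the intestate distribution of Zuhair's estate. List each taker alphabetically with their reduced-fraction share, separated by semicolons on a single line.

Karim 1/5; Khalida 1/5; Rashida 1/5; Samir 1/5; Yasmin 1/5

No spouse, descendants, or parent survives, so the estate passes to Zuhair's siblings per stirpes.
Half-blood and whole-blood siblings take equally under the stated rule.
The estate is divided into 5 equal shares of 1/5 among Karim, Khalida, Samir, Rashida, Nabil.
Karim is living and takes 1/5.
Khalida is living and takes 1/5.
Samir is living and takes 1/5.
Rashida is living and takes 1/5.
Nabil predeceased; the 1/5 allotted to Nabil's branch passes to Nabil's issue by representation.
Yasmin is the sole taker at this level and receives the full 1/5.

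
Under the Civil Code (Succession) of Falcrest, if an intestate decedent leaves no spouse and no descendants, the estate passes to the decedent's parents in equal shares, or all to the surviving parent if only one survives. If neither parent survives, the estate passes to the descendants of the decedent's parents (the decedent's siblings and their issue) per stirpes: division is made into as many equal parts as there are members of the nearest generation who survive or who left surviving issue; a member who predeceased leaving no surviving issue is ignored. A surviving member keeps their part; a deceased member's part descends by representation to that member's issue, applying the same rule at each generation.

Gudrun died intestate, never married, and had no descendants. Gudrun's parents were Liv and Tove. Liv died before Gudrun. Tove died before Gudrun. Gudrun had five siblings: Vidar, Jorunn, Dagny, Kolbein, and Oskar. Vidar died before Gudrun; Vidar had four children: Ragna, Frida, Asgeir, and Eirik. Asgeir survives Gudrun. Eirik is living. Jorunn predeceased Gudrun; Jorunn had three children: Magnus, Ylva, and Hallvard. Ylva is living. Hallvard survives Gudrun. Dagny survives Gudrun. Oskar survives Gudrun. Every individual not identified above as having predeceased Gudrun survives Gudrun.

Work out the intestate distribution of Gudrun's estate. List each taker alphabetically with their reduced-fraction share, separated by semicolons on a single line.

Neither parent survives and there are no descendants, so the estate passes to Gudrun's siblings and their issue per stirpes.
The estate is divided into 5 equal shares of 1/5 among Vidar, Jorunn, Dagny, Kolbein, Oskar.
Vidar predeceased; the 1/5 allotted to Vidar's branch passes to Vidar's issue by representation.
The 1/5 is divided into 4 equal shares of 1/20 among Ragna, Frida, Asgeir, Eirik.
Ragna is living and takes 1/20.
Frida is living and takes 1/20.
Asgeir is living and takes 1/20.
Eirik is living and takes 1/20.
Jorunn predeceased; the 1/5 allotted to Jorunn's branch passes to Jorunn's issue by representation.
The 1/5 is divided into 3 equal shares of 1/15 among Magnus, Ylva, Hallvard.
Magnus is living and takes 1/15.
Ylva is living and takes 1/15.
Hallvard is living and takes 1/15.
Dagny is living and takes 1/5.
Kolbein is living and takes 1/5.
Oskar is living and takes 1/5.

Asgeir 1/20; Dagny 1/5; Eirik 1/20; Frida 1/20; Hallvard 1/15; Kolbein 1/5; Magnus 1/15; Oskar 1/5; Ragna 1/20; Ylva 1/15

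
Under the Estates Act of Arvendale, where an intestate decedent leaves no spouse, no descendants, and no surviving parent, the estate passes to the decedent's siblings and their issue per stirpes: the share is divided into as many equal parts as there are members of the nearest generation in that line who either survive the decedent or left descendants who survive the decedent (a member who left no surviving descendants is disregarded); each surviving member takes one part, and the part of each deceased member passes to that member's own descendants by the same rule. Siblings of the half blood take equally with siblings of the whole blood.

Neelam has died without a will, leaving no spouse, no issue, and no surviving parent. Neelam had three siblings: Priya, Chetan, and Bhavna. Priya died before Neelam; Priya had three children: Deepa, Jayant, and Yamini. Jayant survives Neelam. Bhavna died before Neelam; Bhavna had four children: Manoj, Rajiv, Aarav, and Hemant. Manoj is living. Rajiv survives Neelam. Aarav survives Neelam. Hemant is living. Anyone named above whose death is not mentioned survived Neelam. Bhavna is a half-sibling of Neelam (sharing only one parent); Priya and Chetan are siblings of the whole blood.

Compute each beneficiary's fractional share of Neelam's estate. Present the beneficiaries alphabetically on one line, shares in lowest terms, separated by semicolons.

No spouse, descendants, or parent survives, so the estate passes to Neelam's siblings per stirpes.
Half-blood and whole-blood siblings take equally under the stated rule.
The estate is divided into 3 equal shares of 1/3 among Priya, Chetan, Bhavna.
Priya predeceased; the 1/3 allotted to Priya's branch passes to Priya's issue by representation.
The 1/3 is divided into 3 equal shares of 1/9 among Deepa, Jayant, Yamini.
Deepa is living and takes 1/9.
Jayant is living and takes 1/9.
Yamini is living and takes 1/9.
Chetan is living and takes 1/3.
Bhavna predeceased; the 1/3 allotted to Bhavna's branch passes to Bhavna's issue by representation.
The 1/3 is divided into 4 equal shares of 1/12 among Manoj, Rajiv, Aarav, Hemant.
Manoj is living and takes 1/12.
Rajiv is living and takes 1/12.
Aarav is living and takes 1/12.
Hemant is living and takes 1/12.

Aarav 1/12; Chetan 1/3; Deepa 1/9; Hemant 1/12; Jayant 1/9; Manoj 1/12; Rajiv 1/12; Yamini 1/9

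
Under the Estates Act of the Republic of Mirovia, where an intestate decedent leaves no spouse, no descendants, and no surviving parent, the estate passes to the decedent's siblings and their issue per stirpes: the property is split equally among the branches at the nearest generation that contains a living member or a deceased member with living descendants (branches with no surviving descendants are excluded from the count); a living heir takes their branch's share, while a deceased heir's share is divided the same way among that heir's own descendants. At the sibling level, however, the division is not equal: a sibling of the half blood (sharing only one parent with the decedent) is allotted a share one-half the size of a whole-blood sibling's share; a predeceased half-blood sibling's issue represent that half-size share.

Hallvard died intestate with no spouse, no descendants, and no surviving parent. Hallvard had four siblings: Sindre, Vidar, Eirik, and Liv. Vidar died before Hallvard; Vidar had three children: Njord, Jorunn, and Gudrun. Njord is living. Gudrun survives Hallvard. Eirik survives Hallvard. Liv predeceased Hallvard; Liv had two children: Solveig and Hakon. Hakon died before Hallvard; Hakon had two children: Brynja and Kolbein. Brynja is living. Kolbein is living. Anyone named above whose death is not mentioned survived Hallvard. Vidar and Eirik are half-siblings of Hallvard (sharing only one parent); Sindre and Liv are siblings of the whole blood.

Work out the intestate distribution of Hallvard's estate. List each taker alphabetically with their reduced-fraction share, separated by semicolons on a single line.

Brynja 1/12; Eirik 1/6; Gudrun 1/18; Jorunn 1/18; Kolbein 1/12; Njord 1/18; Sindre 1/3; Solveig 1/6

No spouse, descendants, or parent survives, so the estate passes to Hallvard's siblings per stirpes.
Half-blood siblings count for one-half the weight of whole-blood siblings at the initial division.
Dividing 1 in proportion to weights (total weight 3): Sindre (weight 1) → 1/3; Vidar (weight 1/2) → 1/6; Eirik (weight 1/2) → 1/6; Liv (weight 1) → 1/3.
Sindre is living and takes 1/3.
Vidar predeceased; the 1/6 allotted to Vidar's branch passes to Vidar's issue by representation.
The 1/6 is divided into 3 equal shares of 1/18 among Njord, Jorunn, Gudrun.
Njord is living and takes 1/18.
Jorunn is living and takes 1/18.
Gudrun is living and takes 1/18.
Eirik is living and takes 1/6.
Liv predeceased; the 1/3 allotted to Liv's branch passes to Liv's issue by representation.
The 1/3 is divided into 2 equal shares of 1/6 among Solveig, Hakon.
Solveig is living and takes 1/6.
Hakon predeceased; the 1/6 allotted to Hakon's branch passes to Hakon's issue by representation.
The 1/6 is divided into 2 equal shares of 1/12 among Brynja, Kolbein.
Brynja is living and takes 1/12.
Kolbein is living and takes 1/12.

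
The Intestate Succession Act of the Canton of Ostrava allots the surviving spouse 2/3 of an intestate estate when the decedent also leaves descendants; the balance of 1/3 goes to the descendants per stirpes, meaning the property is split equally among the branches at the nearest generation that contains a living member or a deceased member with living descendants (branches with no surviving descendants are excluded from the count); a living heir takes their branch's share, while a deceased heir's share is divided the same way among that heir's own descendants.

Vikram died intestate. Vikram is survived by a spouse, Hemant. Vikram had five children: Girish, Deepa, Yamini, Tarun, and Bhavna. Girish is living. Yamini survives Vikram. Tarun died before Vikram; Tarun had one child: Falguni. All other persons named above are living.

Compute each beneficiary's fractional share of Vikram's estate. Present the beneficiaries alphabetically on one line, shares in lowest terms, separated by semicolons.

Hemant, as surviving spouse, takes 2/3.
The remaining 1/3 passes to Vikram's descendants per stirpes.
The 1/3 is divided into 5 equal shares of 1/15 among Girish, Deepa, Yamini, Tarun, Bhavna.
Girish is living and takes 1/15.
Deepa is living and takes 1/15.
Yamini is living and takes 1/15.
Tarun predeceased; the 1/15 allotted to Tarun's branch passes to Tarun's issue by representation.
Falguni is the sole taker at this level and receives the full 1/15.
Bhavna is living and takes 1/15.

Bhavna 1/15; Deepa 1/15; Falguni 1/15; Girish 1/15; Hemant 2/3; Yamini 1/15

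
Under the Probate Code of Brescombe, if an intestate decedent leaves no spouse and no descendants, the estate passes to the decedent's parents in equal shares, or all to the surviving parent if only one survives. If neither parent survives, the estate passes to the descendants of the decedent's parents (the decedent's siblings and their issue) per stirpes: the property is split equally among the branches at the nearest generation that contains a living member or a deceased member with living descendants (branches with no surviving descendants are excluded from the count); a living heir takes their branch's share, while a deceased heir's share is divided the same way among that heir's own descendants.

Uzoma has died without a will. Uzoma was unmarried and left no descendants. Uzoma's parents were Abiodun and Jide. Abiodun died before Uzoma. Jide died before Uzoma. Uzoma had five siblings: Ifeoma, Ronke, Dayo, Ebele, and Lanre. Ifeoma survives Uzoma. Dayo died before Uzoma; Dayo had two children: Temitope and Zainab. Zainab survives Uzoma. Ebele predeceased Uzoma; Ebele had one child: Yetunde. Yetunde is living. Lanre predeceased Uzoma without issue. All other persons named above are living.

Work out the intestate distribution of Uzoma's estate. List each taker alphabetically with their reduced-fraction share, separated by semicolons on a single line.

Ifeoma 1/4; Ronke 1/4; Temitope 1/8; Yetunde 1/4; Zainab 1/8

Neither parent survives and there are no descendants, so the estate passes to Uzoma's siblings and their issue per stirpes.
Lanre left no surviving issue, so that branch lapses and is disregarded.
The estate is divided into 4 equal shares of 1/4 among Ifeoma, Ronke, Dayo, Ebele.
Ifeoma is living and takes 1/4.
Ronke is living and takes 1/4.
Dayo predeceased; the 1/4 allotted to Dayo's branch passes to Dayo's issue by representation.
The 1/4 is divided into 2 equal shares of 1/8 among Temitope, Zainab.
Temitope is living and takes 1/8.
Zainab is living and takes 1/8.
Ebele predeceased; the 1/4 allotted to Ebele's branch passes to Ebele's issue by representation.
Yetunde is the sole taker at this level and receives the full 1/4.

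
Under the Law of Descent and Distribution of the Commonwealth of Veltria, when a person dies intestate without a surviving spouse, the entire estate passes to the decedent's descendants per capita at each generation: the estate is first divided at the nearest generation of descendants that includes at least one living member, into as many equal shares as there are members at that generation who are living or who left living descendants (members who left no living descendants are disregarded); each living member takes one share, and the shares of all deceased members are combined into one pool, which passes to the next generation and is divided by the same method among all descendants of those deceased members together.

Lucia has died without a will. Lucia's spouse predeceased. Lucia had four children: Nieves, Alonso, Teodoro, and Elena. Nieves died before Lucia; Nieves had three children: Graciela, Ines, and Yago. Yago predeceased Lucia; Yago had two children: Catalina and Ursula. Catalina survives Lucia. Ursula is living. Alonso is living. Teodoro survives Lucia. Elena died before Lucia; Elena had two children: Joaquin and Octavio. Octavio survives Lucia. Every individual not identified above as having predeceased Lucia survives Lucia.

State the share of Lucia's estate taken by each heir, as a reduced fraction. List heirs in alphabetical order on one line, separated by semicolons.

Alonso 1/4; Catalina 1/20; Graciela 1/10; Ines 1/10; Joaquin 1/10; Octavio 1/10; Teodoro 1/4; Ursula 1/20

There is no surviving spouse, so the entire estate passes to Lucia's descendants per capita at each generation.
At generation 1 (Nieves, Alonso, Teodoro, Elena) there are 4 shares of (1)/4 = 1/4 each.
Living: Alonso and Teodoro — each takes 1/4.
Deceased: Nieves and Elena. Their combined 1/2 is pooled and carried to generation 2.
At generation 2 (Graciela, Ines, Yago, Joaquin, Octavio) there are 5 shares of (1/2)/5 = 1/10 each.
Living: Graciela, Ines, Joaquin, and Octavio — each takes 1/10.
Deceased: Yago. That 1/10 share is carried to generation 3.
At generation 3 (Catalina, Ursula) there are 2 shares of (1/10)/2 = 1/20 each.
Living: Catalina and Ursula — each takes 1/20.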